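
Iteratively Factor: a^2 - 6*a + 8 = (a - 4)*(a - 2)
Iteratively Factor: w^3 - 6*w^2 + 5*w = (w - 1)*(w^2 - 5*w) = (w - 5)*(w - 1)*(w)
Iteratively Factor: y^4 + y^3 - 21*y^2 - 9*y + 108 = (y - 3)*(y^3 + 4*y^2 - 9*y - 36) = (y - 3)^2*(y^2 + 7*y + 12) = (y - 3)^2*(y + 3)*(y + 4)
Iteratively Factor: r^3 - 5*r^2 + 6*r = (r - 2)*(r^2 - 3*r) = r*(r - 2)*(r - 3)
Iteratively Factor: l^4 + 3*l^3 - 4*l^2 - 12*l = (l)*(l^3 + 3*l^2 - 4*l - 12) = l*(l + 2)*(l^2 + l - 6) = l*(l + 2)*(l + 3)*(l - 2)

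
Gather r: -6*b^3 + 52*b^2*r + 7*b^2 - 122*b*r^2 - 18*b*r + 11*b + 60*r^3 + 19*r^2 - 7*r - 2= -6*b^3 + 7*b^2 + 11*b + 60*r^3 + r^2*(19 - 122*b) + r*(52*b^2 - 18*b - 7) - 2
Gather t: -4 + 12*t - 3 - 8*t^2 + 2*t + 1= -8*t^2 + 14*t - 6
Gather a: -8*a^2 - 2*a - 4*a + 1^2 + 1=-8*a^2 - 6*a + 2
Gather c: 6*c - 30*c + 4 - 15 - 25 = -24*c - 36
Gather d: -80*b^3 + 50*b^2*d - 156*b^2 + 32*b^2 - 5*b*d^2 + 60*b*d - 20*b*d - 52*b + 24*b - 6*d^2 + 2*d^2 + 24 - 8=-80*b^3 - 124*b^2 - 28*b + d^2*(-5*b - 4) + d*(50*b^2 + 40*b) + 16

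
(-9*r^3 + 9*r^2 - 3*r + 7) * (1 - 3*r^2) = 27*r^5 - 27*r^4 - 12*r^2 - 3*r + 7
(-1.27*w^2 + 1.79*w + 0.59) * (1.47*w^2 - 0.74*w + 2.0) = -1.8669*w^4 + 3.5711*w^3 - 2.9973*w^2 + 3.1434*w + 1.18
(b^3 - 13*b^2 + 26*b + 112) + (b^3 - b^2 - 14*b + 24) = 2*b^3 - 14*b^2 + 12*b + 136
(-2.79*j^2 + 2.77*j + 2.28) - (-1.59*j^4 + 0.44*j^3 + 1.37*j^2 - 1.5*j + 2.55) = 1.59*j^4 - 0.44*j^3 - 4.16*j^2 + 4.27*j - 0.27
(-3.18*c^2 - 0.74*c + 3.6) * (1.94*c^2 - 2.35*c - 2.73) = -6.1692*c^4 + 6.0374*c^3 + 17.4044*c^2 - 6.4398*c - 9.828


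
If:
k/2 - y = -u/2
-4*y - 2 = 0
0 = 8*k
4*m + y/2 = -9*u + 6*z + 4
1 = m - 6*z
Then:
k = 0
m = 49/12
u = -1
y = -1/2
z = 37/72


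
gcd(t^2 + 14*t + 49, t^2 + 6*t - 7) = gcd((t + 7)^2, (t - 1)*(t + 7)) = t + 7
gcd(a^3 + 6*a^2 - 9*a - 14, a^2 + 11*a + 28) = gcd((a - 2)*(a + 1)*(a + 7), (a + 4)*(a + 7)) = a + 7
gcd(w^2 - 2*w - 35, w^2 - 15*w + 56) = w - 7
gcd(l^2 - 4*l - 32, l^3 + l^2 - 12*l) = l + 4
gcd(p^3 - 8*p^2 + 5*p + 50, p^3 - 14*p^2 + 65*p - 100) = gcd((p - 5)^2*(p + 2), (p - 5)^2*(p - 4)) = p^2 - 10*p + 25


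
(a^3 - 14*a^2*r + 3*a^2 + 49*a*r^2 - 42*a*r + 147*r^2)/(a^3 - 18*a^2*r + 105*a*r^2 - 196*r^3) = (-a - 3)/(-a + 4*r)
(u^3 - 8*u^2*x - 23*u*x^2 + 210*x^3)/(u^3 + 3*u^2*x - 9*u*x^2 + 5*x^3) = (u^2 - 13*u*x + 42*x^2)/(u^2 - 2*u*x + x^2)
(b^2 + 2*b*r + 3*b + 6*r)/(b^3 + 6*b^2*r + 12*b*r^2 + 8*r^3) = (b + 3)/(b^2 + 4*b*r + 4*r^2)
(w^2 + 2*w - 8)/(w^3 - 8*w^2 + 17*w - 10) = (w + 4)/(w^2 - 6*w + 5)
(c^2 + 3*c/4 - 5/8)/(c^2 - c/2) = (c + 5/4)/c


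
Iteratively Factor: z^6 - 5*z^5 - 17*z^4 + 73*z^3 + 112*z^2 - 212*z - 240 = (z - 2)*(z^5 - 3*z^4 - 23*z^3 + 27*z^2 + 166*z + 120) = (z - 2)*(z + 2)*(z^4 - 5*z^3 - 13*z^2 + 53*z + 60) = (z - 4)*(z - 2)*(z + 2)*(z^3 - z^2 - 17*z - 15) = (z - 4)*(z - 2)*(z + 2)*(z + 3)*(z^2 - 4*z - 5) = (z - 4)*(z - 2)*(z + 1)*(z + 2)*(z + 3)*(z - 5)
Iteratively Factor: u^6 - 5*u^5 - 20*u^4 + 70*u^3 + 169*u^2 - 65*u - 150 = (u - 5)*(u^5 - 20*u^3 - 30*u^2 + 19*u + 30) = (u - 5)*(u + 3)*(u^4 - 3*u^3 - 11*u^2 + 3*u + 10) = (u - 5)*(u + 1)*(u + 3)*(u^3 - 4*u^2 - 7*u + 10) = (u - 5)*(u - 1)*(u + 1)*(u + 3)*(u^2 - 3*u - 10) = (u - 5)^2*(u - 1)*(u + 1)*(u + 3)*(u + 2)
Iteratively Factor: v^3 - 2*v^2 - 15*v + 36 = (v - 3)*(v^2 + v - 12) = (v - 3)*(v + 4)*(v - 3)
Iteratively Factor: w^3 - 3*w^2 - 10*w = (w - 5)*(w^2 + 2*w) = (w - 5)*(w + 2)*(w)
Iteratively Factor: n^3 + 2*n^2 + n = (n + 1)*(n^2 + n) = n*(n + 1)*(n + 1)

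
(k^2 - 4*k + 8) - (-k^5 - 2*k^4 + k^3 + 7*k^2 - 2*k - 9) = k^5 + 2*k^4 - k^3 - 6*k^2 - 2*k + 17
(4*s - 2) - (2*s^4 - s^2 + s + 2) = -2*s^4 + s^2 + 3*s - 4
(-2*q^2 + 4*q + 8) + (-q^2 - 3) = -3*q^2 + 4*q + 5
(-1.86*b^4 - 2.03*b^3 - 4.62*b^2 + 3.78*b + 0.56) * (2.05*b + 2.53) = -3.813*b^5 - 8.8673*b^4 - 14.6069*b^3 - 3.9396*b^2 + 10.7114*b + 1.4168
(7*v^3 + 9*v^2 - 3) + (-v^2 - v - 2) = 7*v^3 + 8*v^2 - v - 5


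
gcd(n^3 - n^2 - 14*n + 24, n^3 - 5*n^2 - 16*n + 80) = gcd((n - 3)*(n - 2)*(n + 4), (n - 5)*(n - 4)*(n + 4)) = n + 4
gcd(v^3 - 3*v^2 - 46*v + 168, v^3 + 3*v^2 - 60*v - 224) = v + 7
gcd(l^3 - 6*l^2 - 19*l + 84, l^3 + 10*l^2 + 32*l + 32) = l + 4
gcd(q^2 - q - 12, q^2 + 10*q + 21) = q + 3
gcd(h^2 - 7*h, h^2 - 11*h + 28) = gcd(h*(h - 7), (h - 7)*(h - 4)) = h - 7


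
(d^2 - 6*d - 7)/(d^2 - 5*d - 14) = (d + 1)/(d + 2)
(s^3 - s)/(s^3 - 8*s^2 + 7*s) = (s + 1)/(s - 7)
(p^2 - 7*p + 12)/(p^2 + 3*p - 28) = (p - 3)/(p + 7)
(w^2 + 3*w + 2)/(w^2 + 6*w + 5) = (w + 2)/(w + 5)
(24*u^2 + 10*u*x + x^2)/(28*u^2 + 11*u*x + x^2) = (6*u + x)/(7*u + x)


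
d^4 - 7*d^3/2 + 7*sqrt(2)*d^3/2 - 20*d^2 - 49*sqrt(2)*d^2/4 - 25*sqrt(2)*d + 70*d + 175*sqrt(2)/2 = (d - 7/2)*(d - 5*sqrt(2)/2)*(d + sqrt(2))*(d + 5*sqrt(2))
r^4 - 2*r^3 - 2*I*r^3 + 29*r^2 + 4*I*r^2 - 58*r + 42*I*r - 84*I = (r - 2)*(r - 7*I)*(r + 2*I)*(r + 3*I)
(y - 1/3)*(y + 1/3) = y^2 - 1/9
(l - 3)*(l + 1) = l^2 - 2*l - 3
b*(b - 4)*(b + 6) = b^3 + 2*b^2 - 24*b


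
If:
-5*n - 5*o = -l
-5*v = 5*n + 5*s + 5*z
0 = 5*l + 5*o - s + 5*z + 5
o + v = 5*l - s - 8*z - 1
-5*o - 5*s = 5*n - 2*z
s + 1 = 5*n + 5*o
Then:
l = 139/82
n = 2247/410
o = -1054/205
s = 57/82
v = -1796/205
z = 106/41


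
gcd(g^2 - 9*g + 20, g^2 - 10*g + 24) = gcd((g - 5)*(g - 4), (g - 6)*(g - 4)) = g - 4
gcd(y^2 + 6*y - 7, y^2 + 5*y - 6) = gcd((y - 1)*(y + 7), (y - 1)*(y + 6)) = y - 1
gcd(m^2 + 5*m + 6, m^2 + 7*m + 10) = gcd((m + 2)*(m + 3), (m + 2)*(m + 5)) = m + 2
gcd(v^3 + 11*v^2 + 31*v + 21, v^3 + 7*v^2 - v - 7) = v^2 + 8*v + 7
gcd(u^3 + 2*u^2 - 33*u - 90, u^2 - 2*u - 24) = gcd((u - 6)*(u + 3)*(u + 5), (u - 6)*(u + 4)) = u - 6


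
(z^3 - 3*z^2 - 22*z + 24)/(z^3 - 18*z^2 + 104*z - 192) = (z^2 + 3*z - 4)/(z^2 - 12*z + 32)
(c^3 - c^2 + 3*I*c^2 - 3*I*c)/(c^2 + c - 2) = c*(c + 3*I)/(c + 2)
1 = 1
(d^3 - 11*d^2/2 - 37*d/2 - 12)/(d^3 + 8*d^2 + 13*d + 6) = (d^2 - 13*d/2 - 12)/(d^2 + 7*d + 6)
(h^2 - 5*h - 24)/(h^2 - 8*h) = (h + 3)/h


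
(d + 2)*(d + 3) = d^2 + 5*d + 6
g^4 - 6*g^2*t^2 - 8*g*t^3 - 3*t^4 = (g - 3*t)*(g + t)^3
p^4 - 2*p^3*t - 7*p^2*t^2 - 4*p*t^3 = p*(p - 4*t)*(p + t)^2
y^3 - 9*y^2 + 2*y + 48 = (y - 8)*(y - 3)*(y + 2)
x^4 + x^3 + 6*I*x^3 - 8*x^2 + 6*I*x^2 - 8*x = x*(x + 1)*(x + 2*I)*(x + 4*I)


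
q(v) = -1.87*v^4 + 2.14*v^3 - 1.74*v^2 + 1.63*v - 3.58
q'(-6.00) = 1869.31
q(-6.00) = -2961.76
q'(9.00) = -4962.59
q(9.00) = -10838.86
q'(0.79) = -0.80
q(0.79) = -3.05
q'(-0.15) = 2.32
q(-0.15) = -3.87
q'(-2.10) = 106.52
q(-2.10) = -70.86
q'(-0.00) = 1.63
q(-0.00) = -3.58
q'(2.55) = -89.53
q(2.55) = -54.32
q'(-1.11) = 23.63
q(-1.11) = -13.30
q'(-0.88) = 14.76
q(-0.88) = -8.94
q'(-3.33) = 360.62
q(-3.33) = -337.27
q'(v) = -7.48*v^3 + 6.42*v^2 - 3.48*v + 1.63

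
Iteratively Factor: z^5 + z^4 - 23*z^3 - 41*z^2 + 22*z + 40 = (z - 5)*(z^4 + 6*z^3 + 7*z^2 - 6*z - 8) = (z - 5)*(z + 1)*(z^3 + 5*z^2 + 2*z - 8) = (z - 5)*(z + 1)*(z + 2)*(z^2 + 3*z - 4) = (z - 5)*(z + 1)*(z + 2)*(z + 4)*(z - 1)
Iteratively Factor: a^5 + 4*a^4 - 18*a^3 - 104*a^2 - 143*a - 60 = (a + 1)*(a^4 + 3*a^3 - 21*a^2 - 83*a - 60) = (a + 1)*(a + 4)*(a^3 - a^2 - 17*a - 15) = (a + 1)^2*(a + 4)*(a^2 - 2*a - 15) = (a + 1)^2*(a + 3)*(a + 4)*(a - 5)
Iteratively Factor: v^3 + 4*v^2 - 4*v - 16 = (v + 2)*(v^2 + 2*v - 8) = (v - 2)*(v + 2)*(v + 4)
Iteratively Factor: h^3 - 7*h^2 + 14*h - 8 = (h - 1)*(h^2 - 6*h + 8) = (h - 4)*(h - 1)*(h - 2)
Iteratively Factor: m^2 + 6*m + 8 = (m + 2)*(m + 4)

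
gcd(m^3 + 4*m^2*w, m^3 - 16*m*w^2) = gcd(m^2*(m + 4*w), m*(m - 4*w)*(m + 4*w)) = m^2 + 4*m*w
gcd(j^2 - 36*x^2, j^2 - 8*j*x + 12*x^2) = -j + 6*x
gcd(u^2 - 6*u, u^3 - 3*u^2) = u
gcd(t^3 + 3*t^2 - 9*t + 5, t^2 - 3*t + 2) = t - 1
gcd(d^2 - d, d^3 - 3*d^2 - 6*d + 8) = d - 1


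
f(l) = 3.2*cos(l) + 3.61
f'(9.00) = -1.32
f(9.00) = 0.69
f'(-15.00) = 2.08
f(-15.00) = 1.18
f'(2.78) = -1.13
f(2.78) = 0.62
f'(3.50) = 1.12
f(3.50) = 0.61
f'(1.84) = -3.08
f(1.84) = 2.76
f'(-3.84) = -2.06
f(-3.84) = 1.16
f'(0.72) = -2.11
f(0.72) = 6.02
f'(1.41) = -3.16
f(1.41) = 4.12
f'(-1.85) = 3.08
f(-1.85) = 2.73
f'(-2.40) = 2.16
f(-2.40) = 1.25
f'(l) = -3.2*sin(l)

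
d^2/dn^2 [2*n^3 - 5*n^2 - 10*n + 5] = 12*n - 10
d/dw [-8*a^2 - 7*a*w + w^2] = -7*a + 2*w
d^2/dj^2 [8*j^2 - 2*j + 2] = 16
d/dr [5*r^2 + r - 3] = 10*r + 1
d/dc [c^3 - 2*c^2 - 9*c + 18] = 3*c^2 - 4*c - 9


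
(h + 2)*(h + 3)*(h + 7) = h^3 + 12*h^2 + 41*h + 42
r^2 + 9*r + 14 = (r + 2)*(r + 7)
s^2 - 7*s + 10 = (s - 5)*(s - 2)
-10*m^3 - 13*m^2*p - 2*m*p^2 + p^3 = (-5*m + p)*(m + p)*(2*m + p)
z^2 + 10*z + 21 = (z + 3)*(z + 7)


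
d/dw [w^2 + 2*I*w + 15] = 2*w + 2*I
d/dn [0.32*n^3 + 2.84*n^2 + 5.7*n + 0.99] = 0.96*n^2 + 5.68*n + 5.7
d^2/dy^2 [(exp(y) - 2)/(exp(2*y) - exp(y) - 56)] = (exp(4*y) - 7*exp(3*y) + 342*exp(2*y) - 506*exp(y) + 3248)*exp(y)/(exp(6*y) - 3*exp(5*y) - 165*exp(4*y) + 335*exp(3*y) + 9240*exp(2*y) - 9408*exp(y) - 175616)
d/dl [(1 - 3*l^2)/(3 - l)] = (-3*l^2 + 6*l*(l - 3) + 1)/(l - 3)^2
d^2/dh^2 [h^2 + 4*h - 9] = 2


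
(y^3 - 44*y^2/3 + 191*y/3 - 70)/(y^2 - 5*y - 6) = (3*y^2 - 26*y + 35)/(3*(y + 1))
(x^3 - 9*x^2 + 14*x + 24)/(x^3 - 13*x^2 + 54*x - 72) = (x + 1)/(x - 3)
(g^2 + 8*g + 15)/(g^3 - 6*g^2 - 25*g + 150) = (g + 3)/(g^2 - 11*g + 30)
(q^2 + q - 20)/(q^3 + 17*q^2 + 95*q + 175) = (q - 4)/(q^2 + 12*q + 35)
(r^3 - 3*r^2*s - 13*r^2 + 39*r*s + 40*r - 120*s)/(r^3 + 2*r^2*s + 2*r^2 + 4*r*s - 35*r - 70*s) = (r^2 - 3*r*s - 8*r + 24*s)/(r^2 + 2*r*s + 7*r + 14*s)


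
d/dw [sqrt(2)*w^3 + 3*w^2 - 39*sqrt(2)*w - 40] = 3*sqrt(2)*w^2 + 6*w - 39*sqrt(2)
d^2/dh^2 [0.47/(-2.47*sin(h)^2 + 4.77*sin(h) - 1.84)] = (11.469692*sin(h)^4 - 16.612479*sin(h)^3 - 15.054899*sin(h)^2 + 37.350054*sin(h) - 17.115614)/(2.47*sin(h)^2 - 4.77*sin(h) + 1.84)^3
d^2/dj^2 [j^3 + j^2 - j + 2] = 6*j + 2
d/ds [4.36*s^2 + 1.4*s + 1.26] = 8.72*s + 1.4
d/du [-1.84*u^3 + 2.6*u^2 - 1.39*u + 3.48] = -5.52*u^2 + 5.2*u - 1.39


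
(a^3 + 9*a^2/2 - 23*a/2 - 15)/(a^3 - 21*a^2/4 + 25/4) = 2*(2*a^2 + 7*a - 30)/(4*a^2 - 25*a + 25)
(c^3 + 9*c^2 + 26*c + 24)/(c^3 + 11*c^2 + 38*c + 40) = (c + 3)/(c + 5)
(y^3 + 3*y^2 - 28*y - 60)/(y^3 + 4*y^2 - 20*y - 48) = (y - 5)/(y - 4)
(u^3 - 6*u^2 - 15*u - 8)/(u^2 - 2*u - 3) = (u^2 - 7*u - 8)/(u - 3)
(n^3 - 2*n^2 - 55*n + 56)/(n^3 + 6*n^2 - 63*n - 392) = (n - 1)/(n + 7)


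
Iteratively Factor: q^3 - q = (q - 1)*(q^2 + q) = q*(q - 1)*(q + 1)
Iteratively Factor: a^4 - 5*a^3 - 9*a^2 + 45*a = (a + 3)*(a^3 - 8*a^2 + 15*a) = (a - 3)*(a + 3)*(a^2 - 5*a) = (a - 5)*(a - 3)*(a + 3)*(a)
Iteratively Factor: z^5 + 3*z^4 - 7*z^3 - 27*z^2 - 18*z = (z + 1)*(z^4 + 2*z^3 - 9*z^2 - 18*z) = (z + 1)*(z + 3)*(z^3 - z^2 - 6*z) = z*(z + 1)*(z + 3)*(z^2 - z - 6) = z*(z - 3)*(z + 1)*(z + 3)*(z + 2)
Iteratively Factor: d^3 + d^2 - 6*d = (d - 2)*(d^2 + 3*d) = (d - 2)*(d + 3)*(d)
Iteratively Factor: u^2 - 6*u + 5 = (u - 5)*(u - 1)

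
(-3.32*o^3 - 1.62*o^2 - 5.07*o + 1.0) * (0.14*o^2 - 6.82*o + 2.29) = -0.4648*o^5 + 22.4156*o^4 + 2.7358*o^3 + 31.0076*o^2 - 18.4303*o + 2.29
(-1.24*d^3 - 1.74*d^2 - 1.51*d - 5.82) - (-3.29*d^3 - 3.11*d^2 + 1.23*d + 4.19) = 2.05*d^3 + 1.37*d^2 - 2.74*d - 10.01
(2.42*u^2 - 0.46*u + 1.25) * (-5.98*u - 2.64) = -14.4716*u^3 - 3.638*u^2 - 6.2606*u - 3.3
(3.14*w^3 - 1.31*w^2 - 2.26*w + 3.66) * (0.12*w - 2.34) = 0.3768*w^4 - 7.5048*w^3 + 2.7942*w^2 + 5.7276*w - 8.5644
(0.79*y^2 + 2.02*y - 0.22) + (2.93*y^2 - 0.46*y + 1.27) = 3.72*y^2 + 1.56*y + 1.05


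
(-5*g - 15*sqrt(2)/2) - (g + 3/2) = -6*g - 15*sqrt(2)/2 - 3/2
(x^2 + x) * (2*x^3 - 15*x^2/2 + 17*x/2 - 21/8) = 2*x^5 - 11*x^4/2 + x^3 + 47*x^2/8 - 21*x/8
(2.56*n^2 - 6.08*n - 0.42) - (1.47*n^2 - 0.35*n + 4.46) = 1.09*n^2 - 5.73*n - 4.88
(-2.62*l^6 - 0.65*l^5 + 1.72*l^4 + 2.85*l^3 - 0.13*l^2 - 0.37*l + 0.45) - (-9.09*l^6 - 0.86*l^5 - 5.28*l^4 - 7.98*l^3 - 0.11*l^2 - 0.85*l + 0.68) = 6.47*l^6 + 0.21*l^5 + 7.0*l^4 + 10.83*l^3 - 0.02*l^2 + 0.48*l - 0.23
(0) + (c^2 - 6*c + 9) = c^2 - 6*c + 9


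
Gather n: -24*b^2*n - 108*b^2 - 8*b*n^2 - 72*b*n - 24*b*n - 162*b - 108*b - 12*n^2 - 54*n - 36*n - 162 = -108*b^2 - 270*b + n^2*(-8*b - 12) + n*(-24*b^2 - 96*b - 90) - 162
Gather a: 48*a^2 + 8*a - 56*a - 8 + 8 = 48*a^2 - 48*a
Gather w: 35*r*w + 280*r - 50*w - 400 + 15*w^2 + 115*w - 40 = 280*r + 15*w^2 + w*(35*r + 65) - 440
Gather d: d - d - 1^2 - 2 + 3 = 0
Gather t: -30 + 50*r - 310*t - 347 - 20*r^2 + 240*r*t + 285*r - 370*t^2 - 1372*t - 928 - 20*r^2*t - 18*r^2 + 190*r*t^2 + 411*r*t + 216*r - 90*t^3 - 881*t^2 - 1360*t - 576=-38*r^2 + 551*r - 90*t^3 + t^2*(190*r - 1251) + t*(-20*r^2 + 651*r - 3042) - 1881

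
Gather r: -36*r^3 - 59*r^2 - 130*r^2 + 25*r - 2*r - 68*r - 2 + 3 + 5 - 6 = -36*r^3 - 189*r^2 - 45*r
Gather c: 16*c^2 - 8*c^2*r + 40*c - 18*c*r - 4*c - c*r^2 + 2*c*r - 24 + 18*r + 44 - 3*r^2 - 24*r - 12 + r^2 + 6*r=c^2*(16 - 8*r) + c*(-r^2 - 16*r + 36) - 2*r^2 + 8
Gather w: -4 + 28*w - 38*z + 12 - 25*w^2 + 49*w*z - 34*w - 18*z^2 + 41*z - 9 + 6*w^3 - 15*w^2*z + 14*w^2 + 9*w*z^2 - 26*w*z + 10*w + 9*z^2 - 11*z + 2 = 6*w^3 + w^2*(-15*z - 11) + w*(9*z^2 + 23*z + 4) - 9*z^2 - 8*z + 1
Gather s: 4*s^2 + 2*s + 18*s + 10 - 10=4*s^2 + 20*s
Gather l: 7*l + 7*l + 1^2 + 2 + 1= 14*l + 4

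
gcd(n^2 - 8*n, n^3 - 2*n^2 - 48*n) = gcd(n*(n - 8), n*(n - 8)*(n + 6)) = n^2 - 8*n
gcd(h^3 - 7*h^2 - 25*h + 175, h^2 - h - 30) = h + 5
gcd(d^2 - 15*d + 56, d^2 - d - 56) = d - 8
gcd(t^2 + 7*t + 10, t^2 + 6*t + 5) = t + 5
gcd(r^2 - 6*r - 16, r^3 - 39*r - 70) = r + 2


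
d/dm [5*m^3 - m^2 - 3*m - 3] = 15*m^2 - 2*m - 3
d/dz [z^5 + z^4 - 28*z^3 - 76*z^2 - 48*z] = 5*z^4 + 4*z^3 - 84*z^2 - 152*z - 48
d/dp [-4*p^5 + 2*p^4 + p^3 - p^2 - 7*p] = -20*p^4 + 8*p^3 + 3*p^2 - 2*p - 7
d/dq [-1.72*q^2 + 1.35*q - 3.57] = 1.35 - 3.44*q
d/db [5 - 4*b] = -4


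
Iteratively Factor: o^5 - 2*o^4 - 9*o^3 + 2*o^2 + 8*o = (o - 1)*(o^4 - o^3 - 10*o^2 - 8*o) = o*(o - 1)*(o^3 - o^2 - 10*o - 8) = o*(o - 1)*(o + 2)*(o^2 - 3*o - 4) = o*(o - 4)*(o - 1)*(o + 2)*(o + 1)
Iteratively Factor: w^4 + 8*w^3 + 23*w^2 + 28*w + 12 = (w + 3)*(w^3 + 5*w^2 + 8*w + 4) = (w + 1)*(w + 3)*(w^2 + 4*w + 4) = (w + 1)*(w + 2)*(w + 3)*(w + 2)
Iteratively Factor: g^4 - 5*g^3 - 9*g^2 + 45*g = (g)*(g^3 - 5*g^2 - 9*g + 45) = g*(g - 3)*(g^2 - 2*g - 15) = g*(g - 5)*(g - 3)*(g + 3)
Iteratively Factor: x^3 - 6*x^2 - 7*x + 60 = (x - 5)*(x^2 - x - 12) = (x - 5)*(x + 3)*(x - 4)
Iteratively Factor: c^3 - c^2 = (c)*(c^2 - c) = c*(c - 1)*(c)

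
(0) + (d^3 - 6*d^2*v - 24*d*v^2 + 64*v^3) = d^3 - 6*d^2*v - 24*d*v^2 + 64*v^3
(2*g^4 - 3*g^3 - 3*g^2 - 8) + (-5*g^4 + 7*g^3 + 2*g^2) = -3*g^4 + 4*g^3 - g^2 - 8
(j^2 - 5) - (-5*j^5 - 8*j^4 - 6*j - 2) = 5*j^5 + 8*j^4 + j^2 + 6*j - 3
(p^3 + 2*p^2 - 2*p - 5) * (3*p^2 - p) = 3*p^5 + 5*p^4 - 8*p^3 - 13*p^2 + 5*p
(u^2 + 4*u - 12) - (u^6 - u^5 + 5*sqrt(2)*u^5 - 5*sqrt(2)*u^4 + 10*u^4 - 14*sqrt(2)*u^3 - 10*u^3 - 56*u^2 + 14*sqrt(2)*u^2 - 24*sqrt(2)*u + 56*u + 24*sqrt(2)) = -u^6 - 5*sqrt(2)*u^5 + u^5 - 10*u^4 + 5*sqrt(2)*u^4 + 10*u^3 + 14*sqrt(2)*u^3 - 14*sqrt(2)*u^2 + 57*u^2 - 52*u + 24*sqrt(2)*u - 24*sqrt(2) - 12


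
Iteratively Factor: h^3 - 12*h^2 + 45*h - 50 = (h - 5)*(h^2 - 7*h + 10) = (h - 5)^2*(h - 2)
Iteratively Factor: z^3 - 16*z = (z)*(z^2 - 16) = z*(z - 4)*(z + 4)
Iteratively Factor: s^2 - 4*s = (s)*(s - 4)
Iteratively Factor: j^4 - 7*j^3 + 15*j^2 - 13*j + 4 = (j - 1)*(j^3 - 6*j^2 + 9*j - 4) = (j - 1)^2*(j^2 - 5*j + 4) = (j - 4)*(j - 1)^2*(j - 1)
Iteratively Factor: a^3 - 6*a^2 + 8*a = (a)*(a^2 - 6*a + 8) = a*(a - 2)*(a - 4)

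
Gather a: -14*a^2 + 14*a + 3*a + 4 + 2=-14*a^2 + 17*a + 6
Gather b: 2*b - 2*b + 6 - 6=0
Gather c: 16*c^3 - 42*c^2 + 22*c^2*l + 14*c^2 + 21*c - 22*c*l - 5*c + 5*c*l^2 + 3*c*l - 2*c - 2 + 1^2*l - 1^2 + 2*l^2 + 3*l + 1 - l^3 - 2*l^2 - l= 16*c^3 + c^2*(22*l - 28) + c*(5*l^2 - 19*l + 14) - l^3 + 3*l - 2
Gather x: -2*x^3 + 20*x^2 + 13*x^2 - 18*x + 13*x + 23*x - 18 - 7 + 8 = -2*x^3 + 33*x^2 + 18*x - 17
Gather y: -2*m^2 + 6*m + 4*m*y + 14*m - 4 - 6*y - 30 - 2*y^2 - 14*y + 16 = -2*m^2 + 20*m - 2*y^2 + y*(4*m - 20) - 18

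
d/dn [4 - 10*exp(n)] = -10*exp(n)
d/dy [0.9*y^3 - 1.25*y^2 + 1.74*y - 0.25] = 2.7*y^2 - 2.5*y + 1.74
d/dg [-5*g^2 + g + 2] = 1 - 10*g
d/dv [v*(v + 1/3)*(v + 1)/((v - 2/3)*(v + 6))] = (9*v^4 + 96*v^3 - 47*v^2 - 96*v - 12)/(9*v^4 + 96*v^3 + 184*v^2 - 384*v + 144)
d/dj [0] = 0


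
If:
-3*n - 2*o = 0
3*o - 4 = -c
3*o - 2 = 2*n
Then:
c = 34/13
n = -4/13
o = 6/13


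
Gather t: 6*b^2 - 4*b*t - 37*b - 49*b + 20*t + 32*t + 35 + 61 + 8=6*b^2 - 86*b + t*(52 - 4*b) + 104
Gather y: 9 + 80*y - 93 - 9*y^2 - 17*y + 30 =-9*y^2 + 63*y - 54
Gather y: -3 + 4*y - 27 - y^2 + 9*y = -y^2 + 13*y - 30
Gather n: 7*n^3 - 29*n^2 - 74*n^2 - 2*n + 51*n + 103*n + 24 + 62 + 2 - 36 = 7*n^3 - 103*n^2 + 152*n + 52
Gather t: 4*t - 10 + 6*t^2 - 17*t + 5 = 6*t^2 - 13*t - 5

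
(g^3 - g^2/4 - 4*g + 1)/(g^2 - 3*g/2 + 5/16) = 4*(g^2 - 4)/(4*g - 5)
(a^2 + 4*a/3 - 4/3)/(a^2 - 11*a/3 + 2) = (a + 2)/(a - 3)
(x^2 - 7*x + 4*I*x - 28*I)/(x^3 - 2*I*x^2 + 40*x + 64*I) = (x - 7)/(x^2 - 6*I*x + 16)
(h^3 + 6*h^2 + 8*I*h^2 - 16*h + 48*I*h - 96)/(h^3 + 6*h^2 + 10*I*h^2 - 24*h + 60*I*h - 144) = (h + 4*I)/(h + 6*I)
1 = 1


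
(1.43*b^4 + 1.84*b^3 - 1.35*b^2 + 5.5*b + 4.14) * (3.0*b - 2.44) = 4.29*b^5 + 2.0308*b^4 - 8.5396*b^3 + 19.794*b^2 - 1.0*b - 10.1016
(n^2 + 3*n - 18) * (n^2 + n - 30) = n^4 + 4*n^3 - 45*n^2 - 108*n + 540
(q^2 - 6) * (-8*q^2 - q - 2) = -8*q^4 - q^3 + 46*q^2 + 6*q + 12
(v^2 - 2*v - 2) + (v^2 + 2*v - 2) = 2*v^2 - 4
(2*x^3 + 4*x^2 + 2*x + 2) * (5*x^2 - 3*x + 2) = 10*x^5 + 14*x^4 + 2*x^3 + 12*x^2 - 2*x + 4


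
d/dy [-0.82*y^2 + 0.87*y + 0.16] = 0.87 - 1.64*y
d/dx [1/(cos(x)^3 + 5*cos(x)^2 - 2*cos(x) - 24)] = (3*cos(x)^2 + 10*cos(x) - 2)*sin(x)/(cos(x)^3 + 5*cos(x)^2 - 2*cos(x) - 24)^2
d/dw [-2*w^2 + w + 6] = 1 - 4*w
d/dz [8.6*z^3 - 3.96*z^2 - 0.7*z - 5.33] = 25.8*z^2 - 7.92*z - 0.7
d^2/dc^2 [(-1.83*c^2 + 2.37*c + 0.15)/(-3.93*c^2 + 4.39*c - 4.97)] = (-10.063944*c^3 - 228.362868*c^2 + 293.273892*c - 12.935448)/(60.698457*c^6 - 203.409333*c^5 + 457.501518*c^4 - 599.080033*c^3 + 578.570622*c^2 - 325.310853*c + 122.763473)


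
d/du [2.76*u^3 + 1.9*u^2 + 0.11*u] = 8.28*u^2 + 3.8*u + 0.11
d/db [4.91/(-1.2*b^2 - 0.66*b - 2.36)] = (11.784*b + 3.2406)/(1.2*b^2 + 0.66*b + 2.36)^2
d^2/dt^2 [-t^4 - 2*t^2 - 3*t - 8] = -12*t^2 - 4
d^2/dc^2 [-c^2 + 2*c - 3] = -2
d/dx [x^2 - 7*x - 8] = 2*x - 7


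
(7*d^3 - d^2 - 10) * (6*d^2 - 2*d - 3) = 42*d^5 - 20*d^4 - 19*d^3 - 57*d^2 + 20*d + 30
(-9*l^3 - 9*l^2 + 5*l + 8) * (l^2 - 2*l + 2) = -9*l^5 + 9*l^4 + 5*l^3 - 20*l^2 - 6*l + 16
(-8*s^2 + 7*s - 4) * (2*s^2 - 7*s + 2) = -16*s^4 + 70*s^3 - 73*s^2 + 42*s - 8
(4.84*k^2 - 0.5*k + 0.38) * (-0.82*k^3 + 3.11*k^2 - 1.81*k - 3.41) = -3.9688*k^5 + 15.4624*k^4 - 10.627*k^3 - 14.4176*k^2 + 1.0172*k - 1.2958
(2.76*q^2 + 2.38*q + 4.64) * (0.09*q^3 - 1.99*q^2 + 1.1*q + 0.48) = 0.2484*q^5 - 5.2782*q^4 - 1.2826*q^3 - 5.2908*q^2 + 6.2464*q + 2.2272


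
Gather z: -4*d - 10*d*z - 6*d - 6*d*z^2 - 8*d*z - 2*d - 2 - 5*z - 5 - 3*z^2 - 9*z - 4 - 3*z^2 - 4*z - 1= -12*d + z^2*(-6*d - 6) + z*(-18*d - 18) - 12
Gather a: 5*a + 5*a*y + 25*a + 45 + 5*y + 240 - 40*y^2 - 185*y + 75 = a*(5*y + 30) - 40*y^2 - 180*y + 360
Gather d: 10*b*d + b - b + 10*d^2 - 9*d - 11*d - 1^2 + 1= 10*d^2 + d*(10*b - 20)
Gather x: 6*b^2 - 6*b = 6*b^2 - 6*b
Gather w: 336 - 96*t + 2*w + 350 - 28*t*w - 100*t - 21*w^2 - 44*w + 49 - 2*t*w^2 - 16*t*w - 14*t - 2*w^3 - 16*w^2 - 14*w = -210*t - 2*w^3 + w^2*(-2*t - 37) + w*(-44*t - 56) + 735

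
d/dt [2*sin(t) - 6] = 2*cos(t)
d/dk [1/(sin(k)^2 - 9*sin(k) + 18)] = (9 - 2*sin(k))*cos(k)/(sin(k)^2 - 9*sin(k) + 18)^2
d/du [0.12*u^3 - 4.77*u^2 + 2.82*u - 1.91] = 0.36*u^2 - 9.54*u + 2.82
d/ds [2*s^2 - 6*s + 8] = 4*s - 6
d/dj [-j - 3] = -1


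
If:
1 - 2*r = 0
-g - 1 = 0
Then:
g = -1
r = 1/2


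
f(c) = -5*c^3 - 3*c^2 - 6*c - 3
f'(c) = -15*c^2 - 6*c - 6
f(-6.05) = 1030.72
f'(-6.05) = -518.74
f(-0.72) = 1.63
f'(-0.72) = -9.46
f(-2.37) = 60.93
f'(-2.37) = -76.03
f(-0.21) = -1.83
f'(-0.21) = -5.40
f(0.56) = -8.18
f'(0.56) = -14.06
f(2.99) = -181.41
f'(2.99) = -158.04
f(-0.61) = 0.68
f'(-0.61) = -7.92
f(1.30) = -26.86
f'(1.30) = -39.15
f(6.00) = -1227.00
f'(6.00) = -582.00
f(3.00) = -183.00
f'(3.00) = -159.00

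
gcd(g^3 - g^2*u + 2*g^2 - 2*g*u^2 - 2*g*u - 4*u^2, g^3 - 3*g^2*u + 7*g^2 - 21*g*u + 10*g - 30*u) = g + 2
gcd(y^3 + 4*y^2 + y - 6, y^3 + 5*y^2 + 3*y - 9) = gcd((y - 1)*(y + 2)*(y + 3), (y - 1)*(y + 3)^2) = y^2 + 2*y - 3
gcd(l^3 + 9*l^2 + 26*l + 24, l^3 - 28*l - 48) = l^2 + 6*l + 8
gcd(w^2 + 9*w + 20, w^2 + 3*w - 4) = w + 4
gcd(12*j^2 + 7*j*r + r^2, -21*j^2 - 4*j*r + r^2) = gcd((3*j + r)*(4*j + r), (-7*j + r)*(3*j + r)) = 3*j + r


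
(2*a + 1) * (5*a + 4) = 10*a^2 + 13*a + 4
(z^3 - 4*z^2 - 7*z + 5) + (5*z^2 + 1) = z^3 + z^2 - 7*z + 6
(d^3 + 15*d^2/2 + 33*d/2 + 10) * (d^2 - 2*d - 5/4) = d^5 + 11*d^4/2 + d^3/4 - 259*d^2/8 - 325*d/8 - 25/2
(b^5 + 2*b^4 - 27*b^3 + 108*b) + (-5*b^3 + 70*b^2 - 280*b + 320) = b^5 + 2*b^4 - 32*b^3 + 70*b^2 - 172*b + 320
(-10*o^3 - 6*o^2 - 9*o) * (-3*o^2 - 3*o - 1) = 30*o^5 + 48*o^4 + 55*o^3 + 33*o^2 + 9*o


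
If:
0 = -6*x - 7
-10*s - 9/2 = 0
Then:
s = -9/20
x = -7/6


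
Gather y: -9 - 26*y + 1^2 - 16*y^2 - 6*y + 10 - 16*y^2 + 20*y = -32*y^2 - 12*y + 2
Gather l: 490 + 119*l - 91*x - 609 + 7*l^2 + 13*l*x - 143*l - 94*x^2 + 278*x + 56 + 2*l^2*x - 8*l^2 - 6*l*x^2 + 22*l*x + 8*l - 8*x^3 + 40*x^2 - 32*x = l^2*(2*x - 1) + l*(-6*x^2 + 35*x - 16) - 8*x^3 - 54*x^2 + 155*x - 63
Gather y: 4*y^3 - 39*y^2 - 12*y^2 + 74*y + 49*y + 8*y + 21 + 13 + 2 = 4*y^3 - 51*y^2 + 131*y + 36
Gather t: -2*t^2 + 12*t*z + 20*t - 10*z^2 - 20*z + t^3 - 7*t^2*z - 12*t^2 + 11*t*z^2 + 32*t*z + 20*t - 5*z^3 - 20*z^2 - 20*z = t^3 + t^2*(-7*z - 14) + t*(11*z^2 + 44*z + 40) - 5*z^3 - 30*z^2 - 40*z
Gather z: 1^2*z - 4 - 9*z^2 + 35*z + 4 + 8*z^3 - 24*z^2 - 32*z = 8*z^3 - 33*z^2 + 4*z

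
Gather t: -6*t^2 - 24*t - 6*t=-6*t^2 - 30*t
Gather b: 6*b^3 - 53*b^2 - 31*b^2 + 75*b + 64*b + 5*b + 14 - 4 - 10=6*b^3 - 84*b^2 + 144*b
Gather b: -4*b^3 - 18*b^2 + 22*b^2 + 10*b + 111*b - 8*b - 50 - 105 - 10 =-4*b^3 + 4*b^2 + 113*b - 165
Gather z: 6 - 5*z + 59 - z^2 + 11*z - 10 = -z^2 + 6*z + 55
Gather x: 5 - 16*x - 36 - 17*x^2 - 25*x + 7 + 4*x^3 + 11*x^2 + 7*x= 4*x^3 - 6*x^2 - 34*x - 24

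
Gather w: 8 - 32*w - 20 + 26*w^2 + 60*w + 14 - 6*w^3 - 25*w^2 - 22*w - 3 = -6*w^3 + w^2 + 6*w - 1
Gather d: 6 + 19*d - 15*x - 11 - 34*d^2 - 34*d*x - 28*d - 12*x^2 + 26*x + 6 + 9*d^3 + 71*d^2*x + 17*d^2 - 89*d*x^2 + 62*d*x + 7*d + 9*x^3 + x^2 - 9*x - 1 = 9*d^3 + d^2*(71*x - 17) + d*(-89*x^2 + 28*x - 2) + 9*x^3 - 11*x^2 + 2*x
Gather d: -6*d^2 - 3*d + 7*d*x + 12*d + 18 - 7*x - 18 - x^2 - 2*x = -6*d^2 + d*(7*x + 9) - x^2 - 9*x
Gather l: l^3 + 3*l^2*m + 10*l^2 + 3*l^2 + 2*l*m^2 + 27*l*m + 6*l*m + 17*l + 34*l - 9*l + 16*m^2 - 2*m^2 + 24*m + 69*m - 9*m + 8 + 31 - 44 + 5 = l^3 + l^2*(3*m + 13) + l*(2*m^2 + 33*m + 42) + 14*m^2 + 84*m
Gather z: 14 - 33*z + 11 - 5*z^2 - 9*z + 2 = -5*z^2 - 42*z + 27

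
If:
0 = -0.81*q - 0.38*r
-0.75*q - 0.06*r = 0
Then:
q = 0.00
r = 0.00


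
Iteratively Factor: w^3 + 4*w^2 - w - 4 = (w + 4)*(w^2 - 1) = (w + 1)*(w + 4)*(w - 1)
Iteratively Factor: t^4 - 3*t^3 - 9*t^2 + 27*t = (t + 3)*(t^3 - 6*t^2 + 9*t) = (t - 3)*(t + 3)*(t^2 - 3*t) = (t - 3)^2*(t + 3)*(t)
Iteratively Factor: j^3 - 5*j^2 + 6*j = (j)*(j^2 - 5*j + 6) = j*(j - 2)*(j - 3)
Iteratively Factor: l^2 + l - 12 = (l - 3)*(l + 4)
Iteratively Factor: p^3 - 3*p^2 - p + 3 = (p - 1)*(p^2 - 2*p - 3) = (p - 3)*(p - 1)*(p + 1)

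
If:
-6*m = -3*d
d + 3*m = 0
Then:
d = 0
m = 0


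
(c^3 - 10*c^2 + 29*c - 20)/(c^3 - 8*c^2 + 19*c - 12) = (c - 5)/(c - 3)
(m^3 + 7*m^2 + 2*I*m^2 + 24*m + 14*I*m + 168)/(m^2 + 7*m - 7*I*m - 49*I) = (m^2 + 2*I*m + 24)/(m - 7*I)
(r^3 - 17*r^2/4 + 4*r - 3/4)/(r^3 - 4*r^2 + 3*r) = (r - 1/4)/r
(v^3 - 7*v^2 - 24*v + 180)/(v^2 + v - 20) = (v^2 - 12*v + 36)/(v - 4)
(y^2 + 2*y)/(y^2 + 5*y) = (y + 2)/(y + 5)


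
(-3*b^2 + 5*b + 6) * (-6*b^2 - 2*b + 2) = 18*b^4 - 24*b^3 - 52*b^2 - 2*b + 12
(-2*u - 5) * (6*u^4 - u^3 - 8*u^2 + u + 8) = -12*u^5 - 28*u^4 + 21*u^3 + 38*u^2 - 21*u - 40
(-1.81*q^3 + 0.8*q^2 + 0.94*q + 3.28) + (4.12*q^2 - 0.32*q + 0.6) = -1.81*q^3 + 4.92*q^2 + 0.62*q + 3.88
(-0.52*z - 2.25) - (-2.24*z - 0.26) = 1.72*z - 1.99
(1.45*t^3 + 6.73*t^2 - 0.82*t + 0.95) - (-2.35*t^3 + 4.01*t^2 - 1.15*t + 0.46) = 3.8*t^3 + 2.72*t^2 + 0.33*t + 0.49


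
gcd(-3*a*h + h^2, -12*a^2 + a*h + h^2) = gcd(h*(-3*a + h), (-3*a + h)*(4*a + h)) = 3*a - h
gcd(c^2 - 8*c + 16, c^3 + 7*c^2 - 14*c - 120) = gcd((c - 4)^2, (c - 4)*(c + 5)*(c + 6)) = c - 4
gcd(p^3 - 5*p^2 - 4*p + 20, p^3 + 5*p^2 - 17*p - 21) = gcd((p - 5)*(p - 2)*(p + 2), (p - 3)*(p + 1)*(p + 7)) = 1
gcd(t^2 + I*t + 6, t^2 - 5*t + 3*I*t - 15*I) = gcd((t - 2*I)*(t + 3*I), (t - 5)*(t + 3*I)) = t + 3*I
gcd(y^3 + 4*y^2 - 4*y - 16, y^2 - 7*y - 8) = 1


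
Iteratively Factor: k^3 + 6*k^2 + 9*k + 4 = (k + 4)*(k^2 + 2*k + 1) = (k + 1)*(k + 4)*(k + 1)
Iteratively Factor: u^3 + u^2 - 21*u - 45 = (u - 5)*(u^2 + 6*u + 9) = (u - 5)*(u + 3)*(u + 3)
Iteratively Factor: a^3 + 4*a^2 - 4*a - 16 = (a - 2)*(a^2 + 6*a + 8) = (a - 2)*(a + 4)*(a + 2)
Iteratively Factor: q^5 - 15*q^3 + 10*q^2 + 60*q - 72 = (q - 2)*(q^4 + 2*q^3 - 11*q^2 - 12*q + 36) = (q - 2)*(q + 3)*(q^3 - q^2 - 8*q + 12) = (q - 2)^2*(q + 3)*(q^2 + q - 6) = (q - 2)^2*(q + 3)^2*(q - 2)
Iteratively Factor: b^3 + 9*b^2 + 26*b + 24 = (b + 4)*(b^2 + 5*b + 6) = (b + 3)*(b + 4)*(b + 2)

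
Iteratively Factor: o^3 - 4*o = (o - 2)*(o^2 + 2*o) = o*(o - 2)*(o + 2)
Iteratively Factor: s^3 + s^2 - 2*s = (s)*(s^2 + s - 2) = s*(s - 1)*(s + 2)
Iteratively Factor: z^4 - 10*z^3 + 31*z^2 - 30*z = (z - 3)*(z^3 - 7*z^2 + 10*z) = (z - 3)*(z - 2)*(z^2 - 5*z) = (z - 5)*(z - 3)*(z - 2)*(z)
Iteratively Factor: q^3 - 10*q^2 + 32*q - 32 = (q - 4)*(q^2 - 6*q + 8) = (q - 4)^2*(q - 2)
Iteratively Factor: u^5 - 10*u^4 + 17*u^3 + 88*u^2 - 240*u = (u - 4)*(u^4 - 6*u^3 - 7*u^2 + 60*u) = (u - 4)*(u + 3)*(u^3 - 9*u^2 + 20*u) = (u - 5)*(u - 4)*(u + 3)*(u^2 - 4*u) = u*(u - 5)*(u - 4)*(u + 3)*(u - 4)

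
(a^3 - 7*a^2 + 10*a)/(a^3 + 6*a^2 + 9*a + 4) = a*(a^2 - 7*a + 10)/(a^3 + 6*a^2 + 9*a + 4)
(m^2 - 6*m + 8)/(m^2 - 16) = (m - 2)/(m + 4)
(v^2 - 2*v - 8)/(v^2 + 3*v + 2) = (v - 4)/(v + 1)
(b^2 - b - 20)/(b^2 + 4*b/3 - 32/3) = 3*(b - 5)/(3*b - 8)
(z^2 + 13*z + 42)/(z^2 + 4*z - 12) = (z + 7)/(z - 2)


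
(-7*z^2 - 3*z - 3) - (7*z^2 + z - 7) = -14*z^2 - 4*z + 4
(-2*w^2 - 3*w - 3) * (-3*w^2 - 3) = 6*w^4 + 9*w^3 + 15*w^2 + 9*w + 9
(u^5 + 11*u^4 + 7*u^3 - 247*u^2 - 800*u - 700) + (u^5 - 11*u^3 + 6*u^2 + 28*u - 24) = 2*u^5 + 11*u^4 - 4*u^3 - 241*u^2 - 772*u - 724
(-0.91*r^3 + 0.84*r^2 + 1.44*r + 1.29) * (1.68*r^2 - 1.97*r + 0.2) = -1.5288*r^5 + 3.2039*r^4 + 0.5824*r^3 - 0.5016*r^2 - 2.2533*r + 0.258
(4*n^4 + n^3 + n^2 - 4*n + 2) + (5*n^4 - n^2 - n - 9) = 9*n^4 + n^3 - 5*n - 7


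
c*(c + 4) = c^2 + 4*c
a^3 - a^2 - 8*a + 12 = (a - 2)^2*(a + 3)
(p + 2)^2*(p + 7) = p^3 + 11*p^2 + 32*p + 28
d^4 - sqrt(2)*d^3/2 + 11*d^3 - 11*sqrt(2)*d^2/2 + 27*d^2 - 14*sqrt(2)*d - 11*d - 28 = (d + 4)*(d + 7)*(d - sqrt(2))*(d + sqrt(2)/2)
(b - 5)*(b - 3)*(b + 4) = b^3 - 4*b^2 - 17*b + 60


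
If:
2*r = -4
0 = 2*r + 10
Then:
No Solution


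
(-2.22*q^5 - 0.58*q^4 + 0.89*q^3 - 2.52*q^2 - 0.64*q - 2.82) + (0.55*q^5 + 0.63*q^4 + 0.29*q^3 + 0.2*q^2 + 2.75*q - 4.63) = -1.67*q^5 + 0.05*q^4 + 1.18*q^3 - 2.32*q^2 + 2.11*q - 7.45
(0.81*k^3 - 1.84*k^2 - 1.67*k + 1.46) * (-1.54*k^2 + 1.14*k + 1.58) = -1.2474*k^5 + 3.757*k^4 + 1.754*k^3 - 7.0594*k^2 - 0.9742*k + 2.3068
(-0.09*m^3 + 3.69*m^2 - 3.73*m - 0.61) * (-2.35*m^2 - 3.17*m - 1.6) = 0.2115*m^5 - 8.3862*m^4 - 2.7878*m^3 + 7.3536*m^2 + 7.9017*m + 0.976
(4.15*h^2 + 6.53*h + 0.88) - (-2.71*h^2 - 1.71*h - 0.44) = 6.86*h^2 + 8.24*h + 1.32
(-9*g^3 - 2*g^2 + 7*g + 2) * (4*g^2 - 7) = -36*g^5 - 8*g^4 + 91*g^3 + 22*g^2 - 49*g - 14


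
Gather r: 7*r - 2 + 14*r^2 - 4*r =14*r^2 + 3*r - 2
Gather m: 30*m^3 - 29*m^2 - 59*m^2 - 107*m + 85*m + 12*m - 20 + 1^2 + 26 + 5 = 30*m^3 - 88*m^2 - 10*m + 12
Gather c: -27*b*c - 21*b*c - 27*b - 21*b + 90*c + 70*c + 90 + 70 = -48*b + c*(160 - 48*b) + 160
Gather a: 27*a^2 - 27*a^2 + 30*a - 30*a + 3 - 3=0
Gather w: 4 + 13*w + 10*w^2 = 10*w^2 + 13*w + 4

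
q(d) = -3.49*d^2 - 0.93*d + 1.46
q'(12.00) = -84.69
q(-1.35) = -3.65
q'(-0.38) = 1.72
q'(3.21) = -23.34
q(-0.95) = -0.81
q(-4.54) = -66.25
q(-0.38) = 1.31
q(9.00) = -289.60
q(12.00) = -512.26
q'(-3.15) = 21.06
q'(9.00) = -63.75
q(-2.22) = -13.68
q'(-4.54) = 30.76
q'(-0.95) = 5.70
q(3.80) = -52.47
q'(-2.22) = 14.57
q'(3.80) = -27.45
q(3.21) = -37.49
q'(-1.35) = 8.49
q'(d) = -6.98*d - 0.93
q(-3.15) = -30.24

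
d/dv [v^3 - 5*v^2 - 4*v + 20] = 3*v^2 - 10*v - 4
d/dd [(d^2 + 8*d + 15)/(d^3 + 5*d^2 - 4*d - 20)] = (-d^2 - 6*d - 4)/(d^4 - 8*d^2 + 16)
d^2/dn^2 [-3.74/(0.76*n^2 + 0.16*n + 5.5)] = (4.320448*n^2 + 0.909568*n - 3.74*(1.52*n + 0.16)*(3.04*n + 0.32) + 31.2664)/(0.76*n^2 + 0.16*n + 5.5)^3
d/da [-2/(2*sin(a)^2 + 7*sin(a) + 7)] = 2*(4*sin(a) + 7)*cos(a)/(7*sin(a) - cos(2*a) + 8)^2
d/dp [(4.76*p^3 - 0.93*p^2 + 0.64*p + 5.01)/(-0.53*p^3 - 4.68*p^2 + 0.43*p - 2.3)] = (-22.7697*p^4 + 4.772*p^3 - 22.2828*p^2 + 51.1716*p - 3.6263)/(0.2809*p^6 + 4.9608*p^5 + 21.4466*p^4 - 1.5868*p^3 + 21.7129*p^2 - 1.978*p + 5.29)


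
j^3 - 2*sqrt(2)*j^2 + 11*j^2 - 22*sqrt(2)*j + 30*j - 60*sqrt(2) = (j + 5)*(j + 6)*(j - 2*sqrt(2))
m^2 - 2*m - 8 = (m - 4)*(m + 2)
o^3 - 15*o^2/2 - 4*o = o*(o - 8)*(o + 1/2)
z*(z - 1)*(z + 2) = z^3 + z^2 - 2*z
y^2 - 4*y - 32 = (y - 8)*(y + 4)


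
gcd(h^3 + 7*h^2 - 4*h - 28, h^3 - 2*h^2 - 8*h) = h + 2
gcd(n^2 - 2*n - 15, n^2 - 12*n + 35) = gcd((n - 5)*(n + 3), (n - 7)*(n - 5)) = n - 5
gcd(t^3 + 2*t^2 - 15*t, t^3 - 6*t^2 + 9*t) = t^2 - 3*t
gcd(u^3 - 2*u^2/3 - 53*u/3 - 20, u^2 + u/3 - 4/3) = u + 4/3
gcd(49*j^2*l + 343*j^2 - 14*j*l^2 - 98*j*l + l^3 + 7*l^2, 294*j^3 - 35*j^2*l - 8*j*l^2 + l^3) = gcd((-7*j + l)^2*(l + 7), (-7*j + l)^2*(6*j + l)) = 49*j^2 - 14*j*l + l^2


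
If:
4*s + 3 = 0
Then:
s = -3/4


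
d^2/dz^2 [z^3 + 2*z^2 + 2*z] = 6*z + 4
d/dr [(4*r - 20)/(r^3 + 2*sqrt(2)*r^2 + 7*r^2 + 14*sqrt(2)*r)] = 4*(r*(r^2 + 2*sqrt(2)*r + 7*r + 14*sqrt(2)) - (r - 5)*(3*r^2 + 4*sqrt(2)*r + 14*r + 14*sqrt(2)))/(r^2*(r^2 + 2*sqrt(2)*r + 7*r + 14*sqrt(2))^2)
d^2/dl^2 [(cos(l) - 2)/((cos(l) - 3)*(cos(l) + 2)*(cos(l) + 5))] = 2*(-175*(1 - cos(l)^2)^2 - 2*cos(l)^7 + 3*cos(l)^6 + 17*cos(l)^5 - 259*cos(l)^3 + 566*cos(l)^2 - 336*cos(l) - 637)/((cos(l) - 3)^3*(cos(l) + 2)^3*(cos(l) + 5)^3)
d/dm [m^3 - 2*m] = 3*m^2 - 2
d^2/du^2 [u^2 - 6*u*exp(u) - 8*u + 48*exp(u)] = -6*u*exp(u) + 36*exp(u) + 2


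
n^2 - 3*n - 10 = (n - 5)*(n + 2)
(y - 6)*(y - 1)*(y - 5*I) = y^3 - 7*y^2 - 5*I*y^2 + 6*y + 35*I*y - 30*I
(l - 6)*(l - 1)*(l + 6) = l^3 - l^2 - 36*l + 36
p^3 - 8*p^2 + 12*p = p*(p - 6)*(p - 2)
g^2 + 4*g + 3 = (g + 1)*(g + 3)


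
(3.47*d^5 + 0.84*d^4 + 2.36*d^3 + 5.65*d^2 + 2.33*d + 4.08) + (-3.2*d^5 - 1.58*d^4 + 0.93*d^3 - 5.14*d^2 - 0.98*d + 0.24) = 0.27*d^5 - 0.74*d^4 + 3.29*d^3 + 0.510000000000001*d^2 + 1.35*d + 4.32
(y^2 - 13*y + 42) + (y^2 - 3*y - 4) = 2*y^2 - 16*y + 38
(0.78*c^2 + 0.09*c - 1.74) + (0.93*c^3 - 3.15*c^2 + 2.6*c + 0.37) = 0.93*c^3 - 2.37*c^2 + 2.69*c - 1.37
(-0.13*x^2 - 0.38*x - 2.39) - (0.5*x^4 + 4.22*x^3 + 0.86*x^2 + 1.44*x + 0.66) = -0.5*x^4 - 4.22*x^3 - 0.99*x^2 - 1.82*x - 3.05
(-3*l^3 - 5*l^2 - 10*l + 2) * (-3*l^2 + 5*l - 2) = 9*l^5 + 11*l^3 - 46*l^2 + 30*l - 4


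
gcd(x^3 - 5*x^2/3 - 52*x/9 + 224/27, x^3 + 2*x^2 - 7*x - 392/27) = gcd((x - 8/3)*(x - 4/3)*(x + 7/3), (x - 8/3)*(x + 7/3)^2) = x^2 - x/3 - 56/9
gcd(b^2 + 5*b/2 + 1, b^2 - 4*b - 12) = b + 2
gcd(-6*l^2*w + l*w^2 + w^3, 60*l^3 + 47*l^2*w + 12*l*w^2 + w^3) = 3*l + w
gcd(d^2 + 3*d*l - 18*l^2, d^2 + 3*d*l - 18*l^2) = d^2 + 3*d*l - 18*l^2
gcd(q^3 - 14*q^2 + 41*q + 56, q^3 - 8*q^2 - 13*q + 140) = q - 7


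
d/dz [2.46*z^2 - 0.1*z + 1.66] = 4.92*z - 0.1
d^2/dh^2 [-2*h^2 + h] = -4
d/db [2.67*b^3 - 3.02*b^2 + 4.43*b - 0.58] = 8.01*b^2 - 6.04*b + 4.43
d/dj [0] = 0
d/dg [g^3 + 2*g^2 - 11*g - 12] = 3*g^2 + 4*g - 11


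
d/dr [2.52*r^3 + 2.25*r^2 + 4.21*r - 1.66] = 7.56*r^2 + 4.5*r + 4.21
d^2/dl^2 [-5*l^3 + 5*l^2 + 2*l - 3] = 10 - 30*l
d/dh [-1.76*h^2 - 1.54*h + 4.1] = -3.52*h - 1.54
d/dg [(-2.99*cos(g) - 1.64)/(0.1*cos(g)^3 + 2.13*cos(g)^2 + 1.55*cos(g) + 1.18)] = (-0.598*cos(g)^3 - 6.8607*cos(g)^2 - 6.9864*cos(g) + 0.9862)*sin(g)/(0.01*cos(g)^6 + 0.426*cos(g)^5 + 4.8469*cos(g)^4 + 6.839*cos(g)^3 + 7.4293*cos(g)^2 + 3.658*cos(g) + 1.3924)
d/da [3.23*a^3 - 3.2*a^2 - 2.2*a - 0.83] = 9.69*a^2 - 6.4*a - 2.2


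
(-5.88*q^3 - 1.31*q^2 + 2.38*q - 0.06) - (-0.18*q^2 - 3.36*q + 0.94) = -5.88*q^3 - 1.13*q^2 + 5.74*q - 1.0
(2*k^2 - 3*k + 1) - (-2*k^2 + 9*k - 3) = 4*k^2 - 12*k + 4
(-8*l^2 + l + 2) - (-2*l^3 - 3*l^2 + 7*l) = 2*l^3 - 5*l^2 - 6*l + 2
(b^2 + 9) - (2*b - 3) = b^2 - 2*b + 12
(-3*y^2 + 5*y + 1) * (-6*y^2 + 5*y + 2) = 18*y^4 - 45*y^3 + 13*y^2 + 15*y + 2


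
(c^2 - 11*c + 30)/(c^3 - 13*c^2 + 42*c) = (c - 5)/(c*(c - 7))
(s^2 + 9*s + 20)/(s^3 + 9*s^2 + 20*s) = 1/s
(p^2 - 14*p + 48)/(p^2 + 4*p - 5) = (p^2 - 14*p + 48)/(p^2 + 4*p - 5)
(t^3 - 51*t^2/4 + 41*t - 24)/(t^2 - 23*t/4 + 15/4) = (t^2 - 12*t + 32)/(t - 5)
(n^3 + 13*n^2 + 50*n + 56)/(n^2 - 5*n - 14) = (n^2 + 11*n + 28)/(n - 7)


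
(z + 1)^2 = z^2 + 2*z + 1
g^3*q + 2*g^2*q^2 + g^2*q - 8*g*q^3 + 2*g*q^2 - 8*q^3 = (g - 2*q)*(g + 4*q)*(g*q + q)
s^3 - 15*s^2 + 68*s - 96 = (s - 8)*(s - 4)*(s - 3)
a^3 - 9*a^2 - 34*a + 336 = (a - 8)*(a - 7)*(a + 6)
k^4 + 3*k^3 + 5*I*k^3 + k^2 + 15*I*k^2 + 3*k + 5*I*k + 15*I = (k + 3)*(k - I)*(k + I)*(k + 5*I)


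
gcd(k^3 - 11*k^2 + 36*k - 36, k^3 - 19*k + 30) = k^2 - 5*k + 6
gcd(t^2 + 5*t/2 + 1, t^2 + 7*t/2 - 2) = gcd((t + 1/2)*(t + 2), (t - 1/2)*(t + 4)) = 1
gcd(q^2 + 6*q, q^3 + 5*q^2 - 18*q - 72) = q + 6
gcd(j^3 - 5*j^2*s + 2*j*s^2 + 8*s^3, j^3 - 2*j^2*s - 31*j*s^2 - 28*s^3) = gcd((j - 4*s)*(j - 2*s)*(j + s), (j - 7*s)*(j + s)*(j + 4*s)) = j + s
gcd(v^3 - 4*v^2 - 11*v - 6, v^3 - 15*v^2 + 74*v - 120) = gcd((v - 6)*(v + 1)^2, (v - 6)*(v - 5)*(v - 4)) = v - 6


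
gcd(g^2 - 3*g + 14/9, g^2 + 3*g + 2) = 1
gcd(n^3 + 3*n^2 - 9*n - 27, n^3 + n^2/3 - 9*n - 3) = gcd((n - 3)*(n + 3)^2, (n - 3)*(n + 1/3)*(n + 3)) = n^2 - 9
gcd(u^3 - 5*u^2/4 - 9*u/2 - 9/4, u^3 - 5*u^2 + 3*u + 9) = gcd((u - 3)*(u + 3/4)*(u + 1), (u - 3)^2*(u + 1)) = u^2 - 2*u - 3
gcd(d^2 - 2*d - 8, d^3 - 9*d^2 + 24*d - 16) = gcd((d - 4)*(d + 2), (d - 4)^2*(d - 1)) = d - 4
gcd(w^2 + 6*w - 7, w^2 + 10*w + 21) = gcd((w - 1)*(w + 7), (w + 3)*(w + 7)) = w + 7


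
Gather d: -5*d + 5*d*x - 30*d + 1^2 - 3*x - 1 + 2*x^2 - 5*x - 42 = d*(5*x - 35) + 2*x^2 - 8*x - 42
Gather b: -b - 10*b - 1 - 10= -11*b - 11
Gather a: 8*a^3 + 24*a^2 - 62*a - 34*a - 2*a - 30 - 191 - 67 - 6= 8*a^3 + 24*a^2 - 98*a - 294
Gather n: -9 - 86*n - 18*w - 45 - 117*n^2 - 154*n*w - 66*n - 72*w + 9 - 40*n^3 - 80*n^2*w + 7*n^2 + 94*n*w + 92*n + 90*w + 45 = -40*n^3 + n^2*(-80*w - 110) + n*(-60*w - 60)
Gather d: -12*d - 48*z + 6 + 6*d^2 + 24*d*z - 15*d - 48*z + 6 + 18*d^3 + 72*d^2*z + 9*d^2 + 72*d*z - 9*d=18*d^3 + d^2*(72*z + 15) + d*(96*z - 36) - 96*z + 12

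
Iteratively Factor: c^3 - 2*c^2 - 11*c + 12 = (c - 4)*(c^2 + 2*c - 3) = (c - 4)*(c - 1)*(c + 3)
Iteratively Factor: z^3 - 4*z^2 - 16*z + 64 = (z - 4)*(z^2 - 16) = (z - 4)*(z + 4)*(z - 4)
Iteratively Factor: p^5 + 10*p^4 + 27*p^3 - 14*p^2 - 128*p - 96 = (p + 3)*(p^4 + 7*p^3 + 6*p^2 - 32*p - 32) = (p + 3)*(p + 4)*(p^3 + 3*p^2 - 6*p - 8) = (p - 2)*(p + 3)*(p + 4)*(p^2 + 5*p + 4) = (p - 2)*(p + 3)*(p + 4)^2*(p + 1)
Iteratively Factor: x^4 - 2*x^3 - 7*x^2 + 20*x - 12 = (x - 2)*(x^3 - 7*x + 6) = (x - 2)*(x - 1)*(x^2 + x - 6) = (x - 2)*(x - 1)*(x + 3)*(x - 2)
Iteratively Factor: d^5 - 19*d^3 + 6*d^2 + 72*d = (d)*(d^4 - 19*d^2 + 6*d + 72) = d*(d + 4)*(d^3 - 4*d^2 - 3*d + 18) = d*(d + 2)*(d + 4)*(d^2 - 6*d + 9) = d*(d - 3)*(d + 2)*(d + 4)*(d - 3)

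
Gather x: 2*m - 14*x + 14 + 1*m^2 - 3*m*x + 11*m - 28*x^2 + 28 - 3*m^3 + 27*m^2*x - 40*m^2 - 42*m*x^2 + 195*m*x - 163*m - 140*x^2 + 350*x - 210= -3*m^3 - 39*m^2 - 150*m + x^2*(-42*m - 168) + x*(27*m^2 + 192*m + 336) - 168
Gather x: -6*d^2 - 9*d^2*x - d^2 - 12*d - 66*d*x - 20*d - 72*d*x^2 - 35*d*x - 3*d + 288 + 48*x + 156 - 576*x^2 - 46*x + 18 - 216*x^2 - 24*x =-7*d^2 - 35*d + x^2*(-72*d - 792) + x*(-9*d^2 - 101*d - 22) + 462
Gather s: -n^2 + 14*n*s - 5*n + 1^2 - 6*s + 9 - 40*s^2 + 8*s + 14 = -n^2 - 5*n - 40*s^2 + s*(14*n + 2) + 24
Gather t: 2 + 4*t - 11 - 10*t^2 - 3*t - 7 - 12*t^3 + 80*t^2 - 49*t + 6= -12*t^3 + 70*t^2 - 48*t - 10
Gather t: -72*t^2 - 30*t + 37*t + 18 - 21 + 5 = -72*t^2 + 7*t + 2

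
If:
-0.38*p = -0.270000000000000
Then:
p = 0.71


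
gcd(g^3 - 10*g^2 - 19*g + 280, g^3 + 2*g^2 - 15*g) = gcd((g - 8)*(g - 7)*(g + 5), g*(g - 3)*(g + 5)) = g + 5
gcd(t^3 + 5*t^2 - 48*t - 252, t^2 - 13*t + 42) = t - 7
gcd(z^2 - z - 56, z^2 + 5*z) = 1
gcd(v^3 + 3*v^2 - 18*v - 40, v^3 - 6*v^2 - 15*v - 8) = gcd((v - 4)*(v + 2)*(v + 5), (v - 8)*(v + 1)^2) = 1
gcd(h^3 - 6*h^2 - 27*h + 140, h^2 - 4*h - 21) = h - 7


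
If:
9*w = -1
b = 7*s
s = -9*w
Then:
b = 7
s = 1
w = -1/9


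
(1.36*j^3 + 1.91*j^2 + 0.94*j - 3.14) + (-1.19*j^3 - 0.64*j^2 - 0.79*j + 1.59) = 0.17*j^3 + 1.27*j^2 + 0.15*j - 1.55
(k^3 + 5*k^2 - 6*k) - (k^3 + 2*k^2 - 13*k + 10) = 3*k^2 + 7*k - 10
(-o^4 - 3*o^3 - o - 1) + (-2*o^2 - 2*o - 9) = -o^4 - 3*o^3 - 2*o^2 - 3*o - 10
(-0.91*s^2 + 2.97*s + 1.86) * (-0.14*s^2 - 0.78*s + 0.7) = 0.1274*s^4 + 0.294*s^3 - 3.214*s^2 + 0.6282*s + 1.302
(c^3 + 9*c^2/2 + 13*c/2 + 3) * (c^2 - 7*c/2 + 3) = c^5 + c^4 - 25*c^3/4 - 25*c^2/4 + 9*c + 9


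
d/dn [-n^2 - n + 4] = -2*n - 1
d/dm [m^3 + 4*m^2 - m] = 3*m^2 + 8*m - 1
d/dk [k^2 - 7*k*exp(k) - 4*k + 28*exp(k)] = -7*k*exp(k) + 2*k + 21*exp(k) - 4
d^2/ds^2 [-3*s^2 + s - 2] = -6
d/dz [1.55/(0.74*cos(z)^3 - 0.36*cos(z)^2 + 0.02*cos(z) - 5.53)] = (3.441*cos(z)^2 - 1.116*cos(z) + 0.031)*sin(z)/(0.74*cos(z)^3 - 0.36*cos(z)^2 + 0.02*cos(z) - 5.53)^2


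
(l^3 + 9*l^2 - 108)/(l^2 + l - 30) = (l^2 + 3*l - 18)/(l - 5)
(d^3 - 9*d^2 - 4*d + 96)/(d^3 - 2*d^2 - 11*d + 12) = (d - 8)/(d - 1)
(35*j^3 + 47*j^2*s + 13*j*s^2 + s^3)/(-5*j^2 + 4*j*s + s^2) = (7*j^2 + 8*j*s + s^2)/(-j + s)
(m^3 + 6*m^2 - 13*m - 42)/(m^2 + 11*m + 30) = (m^3 + 6*m^2 - 13*m - 42)/(m^2 + 11*m + 30)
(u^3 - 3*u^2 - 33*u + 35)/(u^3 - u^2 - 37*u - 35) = (u - 1)/(u + 1)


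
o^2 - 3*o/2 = o*(o - 3/2)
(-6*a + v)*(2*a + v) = -12*a^2 - 4*a*v + v^2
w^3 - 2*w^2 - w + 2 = (w - 2)*(w - 1)*(w + 1)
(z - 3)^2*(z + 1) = z^3 - 5*z^2 + 3*z + 9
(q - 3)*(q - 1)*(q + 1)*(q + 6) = q^4 + 3*q^3 - 19*q^2 - 3*q + 18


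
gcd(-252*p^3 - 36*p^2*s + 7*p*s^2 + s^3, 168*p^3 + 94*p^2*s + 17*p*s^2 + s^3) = 42*p^2 + 13*p*s + s^2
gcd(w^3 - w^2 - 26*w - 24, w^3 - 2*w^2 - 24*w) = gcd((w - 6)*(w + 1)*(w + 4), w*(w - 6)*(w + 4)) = w^2 - 2*w - 24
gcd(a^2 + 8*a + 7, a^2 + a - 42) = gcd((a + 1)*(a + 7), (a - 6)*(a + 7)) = a + 7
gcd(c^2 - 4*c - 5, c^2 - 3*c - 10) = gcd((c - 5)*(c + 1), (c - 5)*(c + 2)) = c - 5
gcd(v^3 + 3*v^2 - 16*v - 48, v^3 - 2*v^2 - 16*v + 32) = v^2 - 16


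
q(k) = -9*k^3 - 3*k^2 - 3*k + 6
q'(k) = -27*k^2 - 6*k - 3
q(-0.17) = 6.47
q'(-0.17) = -2.76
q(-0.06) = 6.17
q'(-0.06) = -2.74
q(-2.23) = 97.58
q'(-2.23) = -123.89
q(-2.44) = 126.20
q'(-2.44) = -149.11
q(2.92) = -252.41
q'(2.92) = -250.73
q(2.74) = -209.88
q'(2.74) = -222.15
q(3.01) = -275.65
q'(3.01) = -265.68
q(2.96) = -262.57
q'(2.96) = -257.32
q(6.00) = -2064.00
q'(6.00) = -1011.00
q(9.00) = -6825.00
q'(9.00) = -2244.00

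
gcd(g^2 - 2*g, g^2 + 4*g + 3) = 1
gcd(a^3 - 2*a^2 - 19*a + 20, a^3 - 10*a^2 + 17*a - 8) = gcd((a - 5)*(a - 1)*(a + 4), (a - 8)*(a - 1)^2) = a - 1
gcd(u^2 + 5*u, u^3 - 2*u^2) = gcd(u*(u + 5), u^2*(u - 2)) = u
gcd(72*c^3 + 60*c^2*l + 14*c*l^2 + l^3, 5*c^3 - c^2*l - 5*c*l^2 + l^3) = 1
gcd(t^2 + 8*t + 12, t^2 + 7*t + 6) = t + 6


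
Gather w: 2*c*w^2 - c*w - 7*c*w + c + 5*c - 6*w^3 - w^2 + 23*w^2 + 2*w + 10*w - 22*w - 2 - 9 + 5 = 6*c - 6*w^3 + w^2*(2*c + 22) + w*(-8*c - 10) - 6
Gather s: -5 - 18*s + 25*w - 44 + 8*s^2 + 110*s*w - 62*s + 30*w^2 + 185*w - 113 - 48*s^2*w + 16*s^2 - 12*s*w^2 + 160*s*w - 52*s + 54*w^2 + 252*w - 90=s^2*(24 - 48*w) + s*(-12*w^2 + 270*w - 132) + 84*w^2 + 462*w - 252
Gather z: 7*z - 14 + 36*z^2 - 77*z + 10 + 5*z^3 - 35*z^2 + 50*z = 5*z^3 + z^2 - 20*z - 4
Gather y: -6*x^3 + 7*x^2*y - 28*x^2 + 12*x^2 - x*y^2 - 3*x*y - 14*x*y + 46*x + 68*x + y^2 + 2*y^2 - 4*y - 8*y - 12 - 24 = -6*x^3 - 16*x^2 + 114*x + y^2*(3 - x) + y*(7*x^2 - 17*x - 12) - 36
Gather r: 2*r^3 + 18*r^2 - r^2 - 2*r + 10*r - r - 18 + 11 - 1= 2*r^3 + 17*r^2 + 7*r - 8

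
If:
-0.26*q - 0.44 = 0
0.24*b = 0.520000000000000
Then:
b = 2.17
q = -1.69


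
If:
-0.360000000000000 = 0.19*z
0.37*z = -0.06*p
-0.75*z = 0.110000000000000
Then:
No Solution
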